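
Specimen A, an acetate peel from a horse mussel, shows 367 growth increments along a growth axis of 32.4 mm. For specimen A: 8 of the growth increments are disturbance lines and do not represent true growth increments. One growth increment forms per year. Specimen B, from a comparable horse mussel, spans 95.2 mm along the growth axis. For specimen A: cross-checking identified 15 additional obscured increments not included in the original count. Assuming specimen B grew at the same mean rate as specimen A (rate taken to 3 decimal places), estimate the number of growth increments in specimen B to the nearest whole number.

1094 growth increments

Specimen A: true growth increment count = 367 − 8 + 15 = 374.
A: Mean rate = 32.4 mm / 374 years ≈ 0.087 mm/year.
B spans 95.2 / 0.087 = 1094.25 years ≈ 1094 growth increments.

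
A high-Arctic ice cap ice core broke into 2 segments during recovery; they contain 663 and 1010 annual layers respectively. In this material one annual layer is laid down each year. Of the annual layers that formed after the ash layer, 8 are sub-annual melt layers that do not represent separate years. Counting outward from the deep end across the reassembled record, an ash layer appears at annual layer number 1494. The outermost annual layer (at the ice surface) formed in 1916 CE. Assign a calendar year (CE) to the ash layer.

1745 CE

Total annual layers = 663 + 1010 = 1673.
1673 − 1494 = 179 annual layers lie beyond the ash layer toward the ice surface.
Excluding 8 false annual layers: 179 − 8 = 171.
The annual layer at the ice surface is 1916 CE, so the ash layer dates to 1916 − 171 = 1745 CE.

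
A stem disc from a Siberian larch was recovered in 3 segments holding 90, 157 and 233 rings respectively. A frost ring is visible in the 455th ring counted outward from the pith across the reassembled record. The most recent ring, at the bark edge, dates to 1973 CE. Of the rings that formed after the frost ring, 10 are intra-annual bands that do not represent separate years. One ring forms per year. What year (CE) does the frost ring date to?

1958 CE

Total rings = 90 + 157 + 233 = 480.
The frost ring sits at ring 455 from the pith, so 480 − 455 = 25 rings formed after it.
Excluding 10 false rings: 25 − 10 = 15.
Counting back 15 years from 1973 CE places the frost ring in 1973 − 15 = 1958 CE.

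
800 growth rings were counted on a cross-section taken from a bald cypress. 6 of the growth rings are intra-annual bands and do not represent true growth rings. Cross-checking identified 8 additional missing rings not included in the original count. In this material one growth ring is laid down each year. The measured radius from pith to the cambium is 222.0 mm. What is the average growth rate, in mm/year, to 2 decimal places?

After corrections the count is 800 − 6 + 8 = 802 growth rings.
Extension rate ≈ 222.0 / 802 = 0.28 mm/year.

0.28 mm/year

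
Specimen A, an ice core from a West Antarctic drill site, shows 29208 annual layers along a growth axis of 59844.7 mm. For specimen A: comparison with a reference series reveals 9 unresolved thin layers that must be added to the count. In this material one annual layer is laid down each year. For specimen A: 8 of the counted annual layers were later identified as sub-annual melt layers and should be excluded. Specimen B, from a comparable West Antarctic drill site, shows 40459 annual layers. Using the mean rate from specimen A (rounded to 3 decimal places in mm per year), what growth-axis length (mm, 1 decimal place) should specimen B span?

Specimen A: after corrections the count is 29208 − 8 + 9 = 29209 annual layers.
A: Mean rate = 59844.7 mm / 29209 years ≈ 2.049 mm per year.
Length of B = 2.049 × 40459 = 82900.5 mm.

82900.5 mm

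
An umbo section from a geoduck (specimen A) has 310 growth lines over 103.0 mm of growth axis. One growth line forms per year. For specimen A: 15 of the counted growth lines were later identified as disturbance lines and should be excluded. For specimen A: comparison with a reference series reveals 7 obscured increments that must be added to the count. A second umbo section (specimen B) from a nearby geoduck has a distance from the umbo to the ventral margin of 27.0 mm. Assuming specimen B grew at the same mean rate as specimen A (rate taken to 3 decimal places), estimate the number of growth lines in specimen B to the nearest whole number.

Specimen A: correcting the raw count gives 310 − 15 + 7 = 302 true growth lines.
A: 103.0 mm over 302 years gives 103.0 / 302 ≈ 0.341 mm/year.
Specimen B: 27.0 mm / 0.341 mm per year = 79.18 years ≈ 79 growth lines.

79 growth lines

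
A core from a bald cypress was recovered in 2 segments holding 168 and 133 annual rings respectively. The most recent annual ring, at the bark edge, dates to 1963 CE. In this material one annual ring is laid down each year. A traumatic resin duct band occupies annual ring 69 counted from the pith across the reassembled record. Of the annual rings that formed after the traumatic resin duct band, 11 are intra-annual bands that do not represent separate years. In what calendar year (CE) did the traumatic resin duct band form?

1742 CE

Total annual rings = 168 + 133 = 301.
Between annual ring 69 and the bark edge there are 301 − 69 = 232 annual rings.
Excluding 11 false annual rings: 232 − 11 = 221.
The annual ring at the bark edge is 1963 CE, so the traumatic resin duct band dates to 1963 − 221 = 1742 CE.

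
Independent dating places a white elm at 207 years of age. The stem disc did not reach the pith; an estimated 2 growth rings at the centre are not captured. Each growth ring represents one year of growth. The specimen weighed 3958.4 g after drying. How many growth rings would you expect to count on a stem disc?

At one growth ring per year, 207 years correspond to 207 growth rings.
Subtracting the 2 growth rings not captured gives 207 − 2 = 205 growth rings in the record.

205 growth rings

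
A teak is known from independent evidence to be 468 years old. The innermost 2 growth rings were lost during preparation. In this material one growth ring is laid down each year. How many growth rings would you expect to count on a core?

At one growth ring per year, 468 years correspond to 468 growth rings.
Less the 2 uncaptured growth rings: 468 − 2 = 466.

466 growth rings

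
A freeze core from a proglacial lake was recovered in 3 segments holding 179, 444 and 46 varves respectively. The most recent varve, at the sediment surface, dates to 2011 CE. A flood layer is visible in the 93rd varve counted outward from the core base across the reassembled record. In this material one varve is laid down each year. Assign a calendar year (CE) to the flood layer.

1435 CE

Total varves = 179 + 444 + 46 = 669.
The flood layer sits at varve 93 from the core base, so 669 − 93 = 576 varves formed after it.
2011 − 576 = 1435 CE.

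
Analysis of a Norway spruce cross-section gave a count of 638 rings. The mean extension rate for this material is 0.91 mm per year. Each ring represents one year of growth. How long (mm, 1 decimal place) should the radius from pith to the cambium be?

The record spans 638 years at 0.91 mm per year.
Length ≈ 0.91 × 638 = 580.6 mm.

580.6 mm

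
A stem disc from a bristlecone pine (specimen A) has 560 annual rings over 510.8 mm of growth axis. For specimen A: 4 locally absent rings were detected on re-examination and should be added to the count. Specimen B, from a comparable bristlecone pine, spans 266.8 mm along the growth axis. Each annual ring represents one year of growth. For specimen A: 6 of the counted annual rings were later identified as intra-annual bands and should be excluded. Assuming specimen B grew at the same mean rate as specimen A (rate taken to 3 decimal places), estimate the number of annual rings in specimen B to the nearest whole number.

Specimen A: after corrections the count is 560 − 6 + 4 = 558 annual rings.
A: Mean rate = 510.8 mm / 558 years ≈ 0.915 mm/year.
Specimen B: 266.8 mm / 0.915 mm per year = 291.58 years ≈ 292 annual rings.

292 annual rings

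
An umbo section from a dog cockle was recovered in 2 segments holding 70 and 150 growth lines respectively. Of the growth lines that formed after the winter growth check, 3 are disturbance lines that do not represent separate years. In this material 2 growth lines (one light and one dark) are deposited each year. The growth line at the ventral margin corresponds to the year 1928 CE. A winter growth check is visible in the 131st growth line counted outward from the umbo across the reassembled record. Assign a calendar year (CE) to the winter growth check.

Total growth lines = 70 + 150 = 220.
Between growth line 131 and the ventral margin there are 220 − 131 = 89 growth lines.
Removing the 3 false growth lines leaves 89 − 3 = 86 true growth lines beyond the winter growth check.
86 growth lines at 2 per year is 86 / 2 = 43 years.
The growth line at the ventral margin is 1928 CE, so the winter growth check dates to 1928 − 43 = 1885 CE.

1885 CE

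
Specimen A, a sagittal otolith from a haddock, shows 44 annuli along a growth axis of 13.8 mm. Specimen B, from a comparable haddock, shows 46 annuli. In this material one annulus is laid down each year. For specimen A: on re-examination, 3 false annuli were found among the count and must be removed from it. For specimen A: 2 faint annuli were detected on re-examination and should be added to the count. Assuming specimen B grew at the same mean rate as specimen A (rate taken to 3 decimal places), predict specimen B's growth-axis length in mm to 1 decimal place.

Specimen A: true annulus count = 44 − 3 + 2 = 43.
A: Extension rate ≈ 13.8 / 43 = 0.321 mm/year.
For B, 0.321 mm/year × 46 years = 14.8 mm.

14.8 mm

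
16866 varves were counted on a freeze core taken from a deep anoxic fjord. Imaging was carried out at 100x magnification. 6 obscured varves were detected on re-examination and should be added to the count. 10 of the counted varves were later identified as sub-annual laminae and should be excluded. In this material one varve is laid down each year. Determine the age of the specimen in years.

After corrections the count is 16866 − 10 + 6 = 16862 varves.
With a one-to-one varve periodicity this is 16862 years.

16862 years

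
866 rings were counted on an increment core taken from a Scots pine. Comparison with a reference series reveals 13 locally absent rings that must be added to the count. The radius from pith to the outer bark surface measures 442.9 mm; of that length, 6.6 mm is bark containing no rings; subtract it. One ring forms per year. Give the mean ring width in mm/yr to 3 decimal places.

True ring count = 866 + 13 = 879.
The growth record spans 442.9 − 6.6 = 436.3 mm.
436.3 mm over 879 years gives 436.3 / 879 ≈ 0.496 mm/yr.

0.496 mm/yr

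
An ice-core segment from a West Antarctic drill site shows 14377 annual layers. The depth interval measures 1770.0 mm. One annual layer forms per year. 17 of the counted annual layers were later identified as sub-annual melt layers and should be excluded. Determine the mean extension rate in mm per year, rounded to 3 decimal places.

0.123 mm per year

Adjusted count: 14377 − 17 = 14360 annual layers.
Mean rate = 1770.0 mm / 14360 years ≈ 0.123 mm per year.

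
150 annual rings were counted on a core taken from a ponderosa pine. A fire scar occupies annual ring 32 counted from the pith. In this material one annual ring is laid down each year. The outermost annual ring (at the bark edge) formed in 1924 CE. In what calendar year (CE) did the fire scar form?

150 − 32 = 118 annual rings lie beyond the fire scar toward the bark edge.
1924 − 118 = 1806 CE.

1806 CE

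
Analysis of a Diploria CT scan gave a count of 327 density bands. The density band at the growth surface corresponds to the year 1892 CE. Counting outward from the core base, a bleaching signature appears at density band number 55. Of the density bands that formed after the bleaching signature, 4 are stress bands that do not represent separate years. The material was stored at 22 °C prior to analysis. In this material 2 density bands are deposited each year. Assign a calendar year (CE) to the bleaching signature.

1758 CE

The bleaching signature sits at density band 55 from the core base, so 327 − 55 = 272 density bands formed after it.
Excluding 4 false density bands: 272 − 4 = 268.
With 2 density bands per year, 268 / 2 = 134 years.
1892 − 134 = 1758 CE.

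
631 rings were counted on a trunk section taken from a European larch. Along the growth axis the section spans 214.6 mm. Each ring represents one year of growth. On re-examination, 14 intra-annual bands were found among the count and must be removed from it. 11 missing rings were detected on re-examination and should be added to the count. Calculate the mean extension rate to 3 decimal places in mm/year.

0.342 mm/year

True ring count = 631 − 14 + 11 = 628.
Extension rate ≈ 214.6 / 628 = 0.342 mm/year.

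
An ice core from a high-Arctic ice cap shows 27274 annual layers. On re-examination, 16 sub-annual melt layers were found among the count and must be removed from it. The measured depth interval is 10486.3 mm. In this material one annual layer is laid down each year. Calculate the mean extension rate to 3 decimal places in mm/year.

True annual layer count = 27274 − 16 = 27258.
Mean rate = 10486.3 mm / 27258 years ≈ 0.385 mm/year.

0.385 mm/year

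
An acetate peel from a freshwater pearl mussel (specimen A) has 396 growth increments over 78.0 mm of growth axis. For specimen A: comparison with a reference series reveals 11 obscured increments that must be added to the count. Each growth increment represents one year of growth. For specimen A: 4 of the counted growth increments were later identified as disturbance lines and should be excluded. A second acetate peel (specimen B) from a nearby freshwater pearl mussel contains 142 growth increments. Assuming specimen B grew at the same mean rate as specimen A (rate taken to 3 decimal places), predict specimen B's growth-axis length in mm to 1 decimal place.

Specimen A: correcting the raw count gives 396 − 4 + 11 = 403 true growth increments.
A: Mean rate = 78.0 mm / 403 years ≈ 0.194 mm/year.
B's length ≈ 0.194 × 142 = 27.5 mm.

27.5 mm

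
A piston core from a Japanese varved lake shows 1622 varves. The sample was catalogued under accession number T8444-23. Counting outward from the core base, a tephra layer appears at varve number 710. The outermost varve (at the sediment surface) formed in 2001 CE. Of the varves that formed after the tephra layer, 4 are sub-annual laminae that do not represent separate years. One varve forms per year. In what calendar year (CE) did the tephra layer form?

1622 − 710 = 912 varves lie beyond the tephra layer toward the sediment surface.
912 − 4 false = 908 true varves after the tephra layer.
2001 − 908 = 1093 CE.

1093 CE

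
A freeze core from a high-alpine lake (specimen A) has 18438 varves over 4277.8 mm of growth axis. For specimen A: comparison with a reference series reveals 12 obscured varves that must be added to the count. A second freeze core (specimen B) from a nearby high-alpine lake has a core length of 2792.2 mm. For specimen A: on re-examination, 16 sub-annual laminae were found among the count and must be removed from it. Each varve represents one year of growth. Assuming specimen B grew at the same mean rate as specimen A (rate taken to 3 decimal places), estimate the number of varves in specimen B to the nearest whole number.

12035 varves

Specimen A: after corrections the count is 18438 − 16 + 12 = 18434 varves.
A: 4277.8 mm over 18434 years gives 4277.8 / 18434 ≈ 0.232 mm/year.
For B, 2792.2 / 0.232 = 12035.34 years ≈ 12035 varves.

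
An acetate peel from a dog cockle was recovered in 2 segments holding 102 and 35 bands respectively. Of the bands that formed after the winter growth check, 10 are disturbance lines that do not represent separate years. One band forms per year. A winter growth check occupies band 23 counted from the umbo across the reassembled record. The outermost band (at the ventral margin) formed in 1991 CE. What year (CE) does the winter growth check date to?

Total bands = 102 + 35 = 137.
Between band 23 and the ventral margin there are 137 − 23 = 114 bands.
Excluding 10 false bands: 114 − 10 = 104.
The band at the ventral margin is 1991 CE, so the winter growth check dates to 1991 − 104 = 1887 CE.

1887 CE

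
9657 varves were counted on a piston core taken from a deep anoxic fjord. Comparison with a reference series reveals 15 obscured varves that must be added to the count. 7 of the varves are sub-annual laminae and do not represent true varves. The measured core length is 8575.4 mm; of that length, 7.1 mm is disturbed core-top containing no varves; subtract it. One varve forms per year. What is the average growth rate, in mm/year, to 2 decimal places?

0.89 mm/year

Adjusted count: 9657 − 7 + 15 = 9665 varves.
Net length = 8575.4 − 7.1 = 8568.3 mm.
Mean rate = 8568.3 mm / 9665 years ≈ 0.89 mm/year.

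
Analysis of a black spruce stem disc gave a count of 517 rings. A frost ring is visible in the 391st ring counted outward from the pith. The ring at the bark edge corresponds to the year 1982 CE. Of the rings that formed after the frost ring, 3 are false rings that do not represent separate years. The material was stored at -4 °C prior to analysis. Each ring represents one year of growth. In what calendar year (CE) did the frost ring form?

1859 CE

517 − 391 = 126 rings lie beyond the frost ring toward the bark edge.
Excluding 3 false rings: 126 − 3 = 123.
1982 − 123 = 1859 CE.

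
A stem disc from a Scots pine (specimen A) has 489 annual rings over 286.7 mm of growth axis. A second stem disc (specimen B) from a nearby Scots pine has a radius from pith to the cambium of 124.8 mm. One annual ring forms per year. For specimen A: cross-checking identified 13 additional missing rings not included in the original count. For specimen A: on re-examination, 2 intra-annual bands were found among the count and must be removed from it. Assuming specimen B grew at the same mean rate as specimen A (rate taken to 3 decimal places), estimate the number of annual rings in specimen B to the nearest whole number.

218 annual rings

Specimen A: correcting the raw count gives 489 − 2 + 13 = 500 true annual rings.
A: Extension rate ≈ 286.7 / 500 = 0.573 mm/year.
Specimen B: 124.8 mm / 0.573 mm per year = 217.80 years ≈ 218 annual rings.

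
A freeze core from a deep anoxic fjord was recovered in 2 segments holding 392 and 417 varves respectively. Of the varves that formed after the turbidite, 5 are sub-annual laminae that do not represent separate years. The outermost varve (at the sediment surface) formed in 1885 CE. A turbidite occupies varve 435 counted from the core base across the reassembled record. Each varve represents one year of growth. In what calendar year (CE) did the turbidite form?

Total varves = 392 + 417 = 809.
The turbidite sits at varve 435 from the core base, so 809 − 435 = 374 varves formed after it.
Excluding 5 false varves: 374 − 5 = 369.
Counting back 369 years from 1885 CE places the turbidite in 1885 − 369 = 1516 CE.

1516 CE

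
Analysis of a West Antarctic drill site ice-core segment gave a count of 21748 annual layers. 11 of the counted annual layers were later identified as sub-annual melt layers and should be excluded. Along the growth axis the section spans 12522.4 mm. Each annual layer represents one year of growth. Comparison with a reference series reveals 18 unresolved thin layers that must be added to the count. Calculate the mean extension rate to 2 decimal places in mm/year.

After corrections the count is 21748 − 11 + 18 = 21755 annual layers.
Mean rate = 12522.4 mm / 21755 years ≈ 0.58 mm/year.

0.58 mm/year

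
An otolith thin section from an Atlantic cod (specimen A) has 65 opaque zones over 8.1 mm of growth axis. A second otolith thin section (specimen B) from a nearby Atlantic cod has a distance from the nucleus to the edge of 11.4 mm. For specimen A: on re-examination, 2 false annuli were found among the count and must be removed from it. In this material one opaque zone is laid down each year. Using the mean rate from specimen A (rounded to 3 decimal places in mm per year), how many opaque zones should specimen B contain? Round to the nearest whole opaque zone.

Specimen A: correcting the raw count gives 65 − 2 = 63 true opaque zones.
A: 8.1 mm over 63 years gives 8.1 / 63 ≈ 0.129 mm per year.
B spans 11.4 / 0.129 = 88.37 years ≈ 88 opaque zones.

88 opaque zones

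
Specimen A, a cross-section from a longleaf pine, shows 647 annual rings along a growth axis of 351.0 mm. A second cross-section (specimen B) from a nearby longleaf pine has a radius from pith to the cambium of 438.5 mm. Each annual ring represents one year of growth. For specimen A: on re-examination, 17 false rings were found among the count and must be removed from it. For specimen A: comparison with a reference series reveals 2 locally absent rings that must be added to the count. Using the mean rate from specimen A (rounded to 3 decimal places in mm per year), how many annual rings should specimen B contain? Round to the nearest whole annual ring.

Specimen A: adjusted count: 647 − 17 + 2 = 632 annual rings.
A: Extension rate ≈ 351.0 / 632 = 0.555 mm/year.
Specimen B: 438.5 mm / 0.555 mm per year = 790.09 years ≈ 790 annual rings.

790 annual rings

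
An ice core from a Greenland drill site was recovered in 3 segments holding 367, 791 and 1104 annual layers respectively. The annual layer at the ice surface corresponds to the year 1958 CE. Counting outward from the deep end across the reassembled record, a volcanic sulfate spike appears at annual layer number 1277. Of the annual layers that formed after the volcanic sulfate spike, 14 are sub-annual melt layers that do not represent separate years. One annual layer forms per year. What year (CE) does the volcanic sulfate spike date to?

Total annual layers = 367 + 791 + 1104 = 2262.
Between annual layer 1277 and the ice surface there are 2262 − 1277 = 985 annual layers.
Removing the 14 false annual layers leaves 985 − 14 = 971 true annual layers beyond the volcanic sulfate spike.
1958 − 971 = 987 CE.

987 CE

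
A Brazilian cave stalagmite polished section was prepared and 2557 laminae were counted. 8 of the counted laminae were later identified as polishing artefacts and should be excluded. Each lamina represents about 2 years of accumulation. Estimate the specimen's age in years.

5098 years

Correcting the raw count gives 2557 − 8 = 2549 true laminae.
2549 laminae at 2 years each span 2549 × 2 = 5098 years.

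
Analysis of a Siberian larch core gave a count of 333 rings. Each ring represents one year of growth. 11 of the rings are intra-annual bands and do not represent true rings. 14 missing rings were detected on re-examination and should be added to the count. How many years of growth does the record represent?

Adjusted count: 333 − 11 + 14 = 336 rings.
With a one-to-one ring periodicity this is 336 years.

336 yr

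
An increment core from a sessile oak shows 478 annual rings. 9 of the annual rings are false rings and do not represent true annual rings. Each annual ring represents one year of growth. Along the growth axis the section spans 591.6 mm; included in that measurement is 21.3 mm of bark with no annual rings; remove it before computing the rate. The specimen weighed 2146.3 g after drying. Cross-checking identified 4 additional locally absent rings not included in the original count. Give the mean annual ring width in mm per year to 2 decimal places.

True annual ring count = 478 − 9 + 4 = 473.
Removing the 21.3 mm offcut leaves 591.6 − 21.3 = 570.3 mm.
Extension rate ≈ 570.3 / 473 = 1.21 mm per year.

1.21 mm per year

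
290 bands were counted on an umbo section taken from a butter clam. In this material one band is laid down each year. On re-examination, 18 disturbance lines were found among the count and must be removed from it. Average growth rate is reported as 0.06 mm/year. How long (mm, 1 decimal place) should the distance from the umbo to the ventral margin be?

Adjusted count: 290 − 18 = 272 bands.
272 years at 0.06 mm/year gives 0.06 × 272 = 16.3 mm.

16.3 mm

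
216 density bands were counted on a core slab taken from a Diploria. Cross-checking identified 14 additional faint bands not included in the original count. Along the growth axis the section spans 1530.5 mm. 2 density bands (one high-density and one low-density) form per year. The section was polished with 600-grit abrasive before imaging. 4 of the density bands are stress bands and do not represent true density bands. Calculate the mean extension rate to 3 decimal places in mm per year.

13.544 mm per year

True density band count = 216 − 4 + 14 = 226.
226 density bands at 2 per year is 226 / 2 = 113 years.
1530.5 mm over 113 years gives 1530.5 / 113 ≈ 13.544 mm per year.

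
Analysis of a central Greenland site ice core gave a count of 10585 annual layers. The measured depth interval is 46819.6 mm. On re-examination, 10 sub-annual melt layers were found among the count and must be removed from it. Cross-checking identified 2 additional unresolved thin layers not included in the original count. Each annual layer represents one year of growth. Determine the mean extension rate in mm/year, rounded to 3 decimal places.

4.427 mm/year

After corrections the count is 10585 − 10 + 2 = 10577 annual layers.
46819.6 mm over 10577 years gives 46819.6 / 10577 ≈ 4.427 mm/year.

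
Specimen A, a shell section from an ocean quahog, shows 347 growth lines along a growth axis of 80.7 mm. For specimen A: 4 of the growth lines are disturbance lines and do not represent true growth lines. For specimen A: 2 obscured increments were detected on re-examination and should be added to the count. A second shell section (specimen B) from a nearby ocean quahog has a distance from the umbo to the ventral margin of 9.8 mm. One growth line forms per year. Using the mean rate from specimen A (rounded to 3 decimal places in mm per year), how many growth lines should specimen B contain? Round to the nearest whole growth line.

42 growth lines

Specimen A: after corrections the count is 347 − 4 + 2 = 345 growth lines.
A: Extension rate ≈ 80.7 / 345 = 0.234 mm/year.
B spans 9.8 / 0.234 = 41.88 years ≈ 42 growth lines.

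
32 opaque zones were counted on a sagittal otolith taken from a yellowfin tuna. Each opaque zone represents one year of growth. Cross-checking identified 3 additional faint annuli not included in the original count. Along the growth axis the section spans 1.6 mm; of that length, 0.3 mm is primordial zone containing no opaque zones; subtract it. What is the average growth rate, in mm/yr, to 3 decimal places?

0.037 mm/yr

After corrections the count is 32 + 3 = 35 opaque zones.
Removing the 0.3 mm offcut leaves 1.6 − 0.3 = 1.3 mm.
1.3 mm over 35 years gives 1.3 / 35 ≈ 0.037 mm/yr.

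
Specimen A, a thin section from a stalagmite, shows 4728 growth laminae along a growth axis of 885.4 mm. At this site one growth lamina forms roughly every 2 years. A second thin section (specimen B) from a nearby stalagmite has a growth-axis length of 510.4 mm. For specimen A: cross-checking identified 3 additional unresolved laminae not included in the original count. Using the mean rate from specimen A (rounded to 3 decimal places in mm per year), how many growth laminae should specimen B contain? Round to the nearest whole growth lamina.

2715 growth laminae

Specimen A: adjusted count: 4728 + 3 = 4731 growth laminae.
Specimen A: multiplying by 2 years per growth lamina: 4731 × 2 = 9462 years.
A: Mean rate = 885.4 mm / 9462 years ≈ 0.094 mm/yr.
For B, 510.4 / 0.094 = 5429.79 years; at 2 years per growth lamina that is 5429.79 / 2 ≈ 2715 growth laminae.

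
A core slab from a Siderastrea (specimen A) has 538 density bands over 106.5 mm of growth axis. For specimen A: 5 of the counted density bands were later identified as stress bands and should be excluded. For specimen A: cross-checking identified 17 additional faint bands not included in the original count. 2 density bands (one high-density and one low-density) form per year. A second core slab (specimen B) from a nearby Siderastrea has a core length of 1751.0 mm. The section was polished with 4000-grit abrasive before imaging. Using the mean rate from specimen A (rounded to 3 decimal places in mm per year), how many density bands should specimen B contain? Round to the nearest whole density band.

Specimen A: adjusted count: 538 − 5 + 17 = 550 density bands.
Specimen A: with 2 density bands per year, 550 / 2 = 275 years.
A: 106.5 mm over 275 years gives 106.5 / 275 ≈ 0.387 mm/year.
For B, 1751.0 / 0.387 = 4524.55 years; at 2 density bands per year that is 4524.55 × 2 ≈ 9049 density bands.

9049 density bands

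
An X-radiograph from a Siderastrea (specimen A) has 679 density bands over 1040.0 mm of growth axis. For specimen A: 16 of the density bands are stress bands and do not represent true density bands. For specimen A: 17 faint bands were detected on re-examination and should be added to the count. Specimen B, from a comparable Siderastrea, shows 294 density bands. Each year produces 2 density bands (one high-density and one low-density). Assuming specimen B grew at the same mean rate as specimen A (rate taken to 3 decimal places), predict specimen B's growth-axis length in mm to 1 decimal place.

449.7 mm

Specimen A: adjusted count: 679 − 16 + 17 = 680 density bands.
Specimen A: dividing by 2 density bands per year: 680 / 2 = 340 years.
A: Extension rate ≈ 1040.0 / 340 = 3.059 mm/year.
Specimen B: 294 density bands at 2 per year is 294 / 2 = 147 years. Length of B = 3.059 × 147 = 449.7 mm.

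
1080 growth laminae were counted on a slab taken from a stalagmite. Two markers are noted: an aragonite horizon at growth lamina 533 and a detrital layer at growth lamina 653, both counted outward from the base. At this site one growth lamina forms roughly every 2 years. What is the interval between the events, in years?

Separation: 653 − 533 = 120 growth laminae.
At 2 years per growth lamina, 120 × 2 = 240 years.

240 years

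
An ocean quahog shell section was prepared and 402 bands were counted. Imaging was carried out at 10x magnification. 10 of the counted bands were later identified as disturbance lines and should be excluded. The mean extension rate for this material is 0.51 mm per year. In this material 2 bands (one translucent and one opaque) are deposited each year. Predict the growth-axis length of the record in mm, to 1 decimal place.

Adjusted count: 402 − 10 = 392 bands.
With 2 bands per year, 392 / 2 = 196 years.
Length ≈ 0.51 × 196 = 100.0 mm.

100.0 mm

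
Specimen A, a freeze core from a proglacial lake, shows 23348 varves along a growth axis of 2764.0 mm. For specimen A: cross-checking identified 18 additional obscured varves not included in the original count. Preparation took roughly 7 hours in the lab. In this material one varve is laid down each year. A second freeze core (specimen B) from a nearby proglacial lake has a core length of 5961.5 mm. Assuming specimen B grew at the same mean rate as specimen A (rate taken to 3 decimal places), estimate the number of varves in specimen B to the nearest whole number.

Specimen A: adjusted count: 23348 + 18 = 23366 varves.
A: Extension rate ≈ 2764.0 / 23366 = 0.118 mm per year.
B spans 5961.5 / 0.118 = 50521.19 years ≈ 50521 varves.

50521 varves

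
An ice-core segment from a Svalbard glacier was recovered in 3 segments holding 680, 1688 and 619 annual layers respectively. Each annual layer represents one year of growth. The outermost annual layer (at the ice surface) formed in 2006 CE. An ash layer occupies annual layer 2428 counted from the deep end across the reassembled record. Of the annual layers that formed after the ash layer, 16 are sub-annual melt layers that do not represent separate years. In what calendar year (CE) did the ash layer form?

1463 CE

Total annual layers = 680 + 1688 + 619 = 2987.
Between annual layer 2428 and the ice surface there are 2987 − 2428 = 559 annual layers.
Removing the 16 false annual layers leaves 559 − 16 = 543 true annual layers beyond the ash layer.
2006 − 543 = 1463 CE.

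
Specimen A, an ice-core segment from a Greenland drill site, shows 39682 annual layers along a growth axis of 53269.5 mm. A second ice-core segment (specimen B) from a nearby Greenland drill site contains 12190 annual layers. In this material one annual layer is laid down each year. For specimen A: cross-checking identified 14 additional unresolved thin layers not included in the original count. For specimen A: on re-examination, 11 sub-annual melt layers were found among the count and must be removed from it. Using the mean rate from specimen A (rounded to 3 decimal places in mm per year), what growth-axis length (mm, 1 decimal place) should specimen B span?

16359.0 mm

Specimen A: after corrections the count is 39682 − 11 + 14 = 39685 annual layers.
A: Extension rate ≈ 53269.5 / 39685 = 1.342 mm/yr.
For B, 1.342 mm/year × 12190 years = 16359.0 mm.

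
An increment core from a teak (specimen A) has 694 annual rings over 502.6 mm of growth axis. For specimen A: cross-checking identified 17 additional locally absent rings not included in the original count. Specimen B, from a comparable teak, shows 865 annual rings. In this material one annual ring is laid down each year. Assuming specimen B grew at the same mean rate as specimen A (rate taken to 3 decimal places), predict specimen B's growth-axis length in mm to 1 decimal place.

611.6 mm

Specimen A: adjusted count: 694 + 17 = 711 annual rings.
A: Extension rate ≈ 502.6 / 711 = 0.707 mm/yr.
For B, 0.707 mm/year × 865 years = 611.6 mm.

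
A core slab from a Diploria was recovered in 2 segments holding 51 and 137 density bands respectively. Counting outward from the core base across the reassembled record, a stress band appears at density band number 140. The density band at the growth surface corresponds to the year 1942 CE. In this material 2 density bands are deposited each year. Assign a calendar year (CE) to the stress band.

Total density bands = 51 + 137 = 188.
Between density band 140 and the growth surface there are 188 − 140 = 48 density bands.
With 2 density bands per year, 48 / 2 = 24 years.
The density band at the growth surface is 1942 CE, so the stress band dates to 1942 − 24 = 1918 CE.

1918 CE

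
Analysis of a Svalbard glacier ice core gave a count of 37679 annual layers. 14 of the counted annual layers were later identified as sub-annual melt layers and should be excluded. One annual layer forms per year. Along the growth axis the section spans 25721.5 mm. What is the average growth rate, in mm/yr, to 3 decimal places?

Adjusted count: 37679 − 14 = 37665 annual layers.
Extension rate ≈ 25721.5 / 37665 = 0.683 mm/yr.

0.683 mm/yr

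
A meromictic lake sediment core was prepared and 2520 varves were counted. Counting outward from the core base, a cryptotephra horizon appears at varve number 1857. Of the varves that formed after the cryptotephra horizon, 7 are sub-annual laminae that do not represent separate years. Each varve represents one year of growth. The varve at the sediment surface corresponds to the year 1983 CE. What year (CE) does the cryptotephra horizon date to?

1327 CE

The cryptotephra horizon sits at varve 1857 from the core base, so 2520 − 1857 = 663 varves formed after it.
663 − 7 false = 656 true varves after the cryptotephra horizon.
1983 − 656 = 1327 CE.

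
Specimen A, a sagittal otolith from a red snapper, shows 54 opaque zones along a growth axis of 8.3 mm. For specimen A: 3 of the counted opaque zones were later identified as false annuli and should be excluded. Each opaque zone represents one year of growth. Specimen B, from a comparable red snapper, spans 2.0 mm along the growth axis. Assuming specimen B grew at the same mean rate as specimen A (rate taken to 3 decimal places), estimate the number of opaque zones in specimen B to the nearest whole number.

12 opaque zones

Specimen A: true opaque zone count = 54 − 3 = 51.
A: Extension rate ≈ 8.3 / 51 = 0.163 mm/yr.
Specimen B: 2.0 mm / 0.163 mm per year = 12.27 years ≈ 12 opaque zones.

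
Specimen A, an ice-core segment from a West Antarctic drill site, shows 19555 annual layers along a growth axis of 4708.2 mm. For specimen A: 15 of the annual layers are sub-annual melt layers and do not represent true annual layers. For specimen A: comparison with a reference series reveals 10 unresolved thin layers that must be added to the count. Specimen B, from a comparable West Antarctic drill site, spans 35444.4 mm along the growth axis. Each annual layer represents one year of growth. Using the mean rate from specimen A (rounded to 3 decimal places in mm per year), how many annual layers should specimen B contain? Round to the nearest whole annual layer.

147072 annual layers

Specimen A: true annual layer count = 19555 − 15 + 10 = 19550.
A: Extension rate ≈ 4708.2 / 19550 = 0.241 mm per year.
For B, 35444.4 / 0.241 = 147072.20 years ≈ 147072 annual layers.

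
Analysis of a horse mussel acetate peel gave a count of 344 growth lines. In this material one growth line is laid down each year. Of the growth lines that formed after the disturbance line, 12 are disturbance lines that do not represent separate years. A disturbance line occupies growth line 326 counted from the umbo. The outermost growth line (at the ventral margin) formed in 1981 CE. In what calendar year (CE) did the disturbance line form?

1975 CE

The disturbance line sits at growth line 326 from the umbo, so 344 − 326 = 18 growth lines formed after it.
Excluding 12 false growth lines: 18 − 12 = 6.
The growth line at the ventral margin is 1981 CE, so the disturbance line dates to 1981 − 6 = 1975 CE.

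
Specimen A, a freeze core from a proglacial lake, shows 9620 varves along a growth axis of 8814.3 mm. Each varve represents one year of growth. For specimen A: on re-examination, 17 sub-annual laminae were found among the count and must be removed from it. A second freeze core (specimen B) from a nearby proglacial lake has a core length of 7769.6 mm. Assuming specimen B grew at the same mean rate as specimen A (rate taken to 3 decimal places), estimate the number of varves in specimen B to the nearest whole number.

Specimen A: correcting the raw count gives 9620 − 17 = 9603 true varves.
A: Extension rate ≈ 8814.3 / 9603 = 0.918 mm/year.
B spans 7769.6 / 0.918 = 8463.62 years ≈ 8464 varves.

8464 varves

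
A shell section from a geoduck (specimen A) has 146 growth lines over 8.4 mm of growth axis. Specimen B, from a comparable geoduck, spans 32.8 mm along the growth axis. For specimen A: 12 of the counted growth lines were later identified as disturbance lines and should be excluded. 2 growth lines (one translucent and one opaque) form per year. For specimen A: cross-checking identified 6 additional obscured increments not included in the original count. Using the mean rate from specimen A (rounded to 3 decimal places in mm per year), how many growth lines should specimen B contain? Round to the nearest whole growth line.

Specimen A: adjusted count: 146 − 12 + 6 = 140 growth lines.
Specimen A: 140 growth lines at 2 per year is 140 / 2 = 70 years.
A: Mean rate = 8.4 mm / 70 years ≈ 0.120 mm/year.
B spans 32.8 / 0.120 = 273.33 years; at 2 growth lines per year that is 273.33 × 2 ≈ 547 growth lines.

547 growth lines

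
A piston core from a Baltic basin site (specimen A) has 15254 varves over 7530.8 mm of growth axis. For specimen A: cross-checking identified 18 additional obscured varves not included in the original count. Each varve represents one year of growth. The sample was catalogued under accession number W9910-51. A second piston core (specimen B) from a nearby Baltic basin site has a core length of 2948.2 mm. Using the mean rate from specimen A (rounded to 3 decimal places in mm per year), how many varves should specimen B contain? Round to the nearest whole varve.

Specimen A: correcting the raw count gives 15254 + 18 = 15272 true varves.
A: Extension rate ≈ 7530.8 / 15272 = 0.493 mm/yr.
For B, 2948.2 / 0.493 = 5980.12 years ≈ 5980 varves.

5980 varves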